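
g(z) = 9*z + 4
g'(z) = 9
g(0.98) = 12.82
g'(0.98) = 9.00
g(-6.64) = -55.76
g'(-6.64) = 9.00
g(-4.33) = -34.97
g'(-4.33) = 9.00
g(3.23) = 33.07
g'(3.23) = 9.00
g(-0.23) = 1.93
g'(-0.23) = 9.00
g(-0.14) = 2.74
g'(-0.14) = 9.00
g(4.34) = 43.06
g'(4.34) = 9.00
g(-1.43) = -8.87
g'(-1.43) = 9.00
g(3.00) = 31.00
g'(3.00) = 9.00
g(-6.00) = -50.00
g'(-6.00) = 9.00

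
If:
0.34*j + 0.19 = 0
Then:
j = -0.56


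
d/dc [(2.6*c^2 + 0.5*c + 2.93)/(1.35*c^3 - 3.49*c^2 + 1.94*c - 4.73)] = (-3.51*c^4 - 1.35*c^3 - 5.0775*c^2 - 4.1446*c - 8.0492)/(1.8225*c^6 - 9.423*c^5 + 17.4181*c^4 - 26.3122*c^3 + 36.779*c^2 - 18.3524*c + 22.3729)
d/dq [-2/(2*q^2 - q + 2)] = 2*(4*q - 1)/(2*q^2 - q + 2)^2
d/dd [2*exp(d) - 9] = 2*exp(d)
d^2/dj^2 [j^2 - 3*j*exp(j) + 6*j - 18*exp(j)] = -3*j*exp(j) - 24*exp(j) + 2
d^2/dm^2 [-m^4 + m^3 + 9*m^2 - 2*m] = -12*m^2 + 6*m + 18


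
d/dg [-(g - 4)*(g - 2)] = 6 - 2*g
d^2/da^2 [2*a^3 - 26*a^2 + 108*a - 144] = 12*a - 52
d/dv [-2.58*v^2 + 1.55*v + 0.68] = 1.55 - 5.16*v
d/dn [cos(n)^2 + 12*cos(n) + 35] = -2*(cos(n) + 6)*sin(n)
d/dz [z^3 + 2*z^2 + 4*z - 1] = 3*z^2 + 4*z + 4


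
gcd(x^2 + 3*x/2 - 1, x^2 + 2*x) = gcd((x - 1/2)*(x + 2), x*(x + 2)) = x + 2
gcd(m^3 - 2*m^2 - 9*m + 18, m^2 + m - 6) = m^2 + m - 6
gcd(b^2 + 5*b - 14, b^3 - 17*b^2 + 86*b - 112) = b - 2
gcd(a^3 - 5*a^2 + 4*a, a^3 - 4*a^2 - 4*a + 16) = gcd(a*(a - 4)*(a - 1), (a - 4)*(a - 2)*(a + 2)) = a - 4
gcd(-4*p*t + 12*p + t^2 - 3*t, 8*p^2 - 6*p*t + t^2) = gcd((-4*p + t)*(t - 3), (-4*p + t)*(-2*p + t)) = 4*p - t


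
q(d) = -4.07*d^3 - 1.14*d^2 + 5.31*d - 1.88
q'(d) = -12.21*d^2 - 2.28*d + 5.31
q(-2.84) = 67.07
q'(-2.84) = -86.70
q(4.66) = -413.75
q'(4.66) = -270.46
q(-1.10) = -3.68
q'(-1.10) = -6.96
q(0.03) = -1.72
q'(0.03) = 5.23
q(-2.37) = 33.31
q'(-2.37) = -57.87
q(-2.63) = 50.31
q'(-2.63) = -73.15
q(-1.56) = 2.51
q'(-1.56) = -20.85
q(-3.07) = 88.84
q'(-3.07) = -102.77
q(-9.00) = 2825.02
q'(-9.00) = -963.18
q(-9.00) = 2825.02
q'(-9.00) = -963.18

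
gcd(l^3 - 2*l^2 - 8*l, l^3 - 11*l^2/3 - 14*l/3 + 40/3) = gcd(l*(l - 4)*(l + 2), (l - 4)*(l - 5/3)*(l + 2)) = l^2 - 2*l - 8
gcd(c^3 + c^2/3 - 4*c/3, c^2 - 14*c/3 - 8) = c + 4/3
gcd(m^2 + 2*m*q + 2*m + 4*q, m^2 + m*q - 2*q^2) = m + 2*q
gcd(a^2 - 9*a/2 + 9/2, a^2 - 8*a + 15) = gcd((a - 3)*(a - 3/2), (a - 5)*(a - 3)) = a - 3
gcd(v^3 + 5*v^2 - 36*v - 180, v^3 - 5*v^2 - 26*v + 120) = v^2 - v - 30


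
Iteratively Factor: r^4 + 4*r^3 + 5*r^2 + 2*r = (r)*(r^3 + 4*r^2 + 5*r + 2) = r*(r + 1)*(r^2 + 3*r + 2) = r*(r + 1)*(r + 2)*(r + 1)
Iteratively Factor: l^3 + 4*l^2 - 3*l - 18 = (l + 3)*(l^2 + l - 6) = (l - 2)*(l + 3)*(l + 3)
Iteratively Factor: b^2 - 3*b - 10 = (b - 5)*(b + 2)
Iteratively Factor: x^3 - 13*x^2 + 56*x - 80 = (x - 4)*(x^2 - 9*x + 20) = (x - 4)^2*(x - 5)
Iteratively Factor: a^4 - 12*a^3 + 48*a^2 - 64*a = (a - 4)*(a^3 - 8*a^2 + 16*a) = (a - 4)^2*(a^2 - 4*a) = (a - 4)^3*(a)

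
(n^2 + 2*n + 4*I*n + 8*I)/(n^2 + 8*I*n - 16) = (n + 2)/(n + 4*I)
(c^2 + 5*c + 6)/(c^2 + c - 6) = (c + 2)/(c - 2)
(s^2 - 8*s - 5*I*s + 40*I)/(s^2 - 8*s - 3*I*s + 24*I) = (s - 5*I)/(s - 3*I)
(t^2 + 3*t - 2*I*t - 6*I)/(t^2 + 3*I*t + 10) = (t + 3)/(t + 5*I)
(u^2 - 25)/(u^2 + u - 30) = (u + 5)/(u + 6)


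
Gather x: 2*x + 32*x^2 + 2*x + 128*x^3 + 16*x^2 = 128*x^3 + 48*x^2 + 4*x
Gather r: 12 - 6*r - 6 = 6 - 6*r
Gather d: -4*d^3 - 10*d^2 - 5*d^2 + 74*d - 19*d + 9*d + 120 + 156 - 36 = -4*d^3 - 15*d^2 + 64*d + 240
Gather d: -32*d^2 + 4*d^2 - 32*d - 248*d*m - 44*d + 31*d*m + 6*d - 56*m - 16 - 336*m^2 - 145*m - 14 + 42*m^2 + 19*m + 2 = -28*d^2 + d*(-217*m - 70) - 294*m^2 - 182*m - 28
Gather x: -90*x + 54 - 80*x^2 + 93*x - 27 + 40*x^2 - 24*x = -40*x^2 - 21*x + 27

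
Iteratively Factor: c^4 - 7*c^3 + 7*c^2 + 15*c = (c - 3)*(c^3 - 4*c^2 - 5*c) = (c - 3)*(c + 1)*(c^2 - 5*c) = c*(c - 3)*(c + 1)*(c - 5)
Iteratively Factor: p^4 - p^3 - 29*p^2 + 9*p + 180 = (p - 5)*(p^3 + 4*p^2 - 9*p - 36) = (p - 5)*(p + 3)*(p^2 + p - 12) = (p - 5)*(p + 3)*(p + 4)*(p - 3)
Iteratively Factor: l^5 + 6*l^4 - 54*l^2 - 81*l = (l + 3)*(l^4 + 3*l^3 - 9*l^2 - 27*l) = l*(l + 3)*(l^3 + 3*l^2 - 9*l - 27) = l*(l + 3)^2*(l^2 - 9) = l*(l + 3)^3*(l - 3)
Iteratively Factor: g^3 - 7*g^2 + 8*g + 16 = (g - 4)*(g^2 - 3*g - 4) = (g - 4)*(g + 1)*(g - 4)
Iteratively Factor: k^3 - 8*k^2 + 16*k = (k)*(k^2 - 8*k + 16) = k*(k - 4)*(k - 4)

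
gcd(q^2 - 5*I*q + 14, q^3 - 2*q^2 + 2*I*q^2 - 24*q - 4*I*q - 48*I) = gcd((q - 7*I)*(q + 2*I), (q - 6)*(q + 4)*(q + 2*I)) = q + 2*I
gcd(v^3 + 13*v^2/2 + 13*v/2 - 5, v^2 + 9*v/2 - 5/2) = v^2 + 9*v/2 - 5/2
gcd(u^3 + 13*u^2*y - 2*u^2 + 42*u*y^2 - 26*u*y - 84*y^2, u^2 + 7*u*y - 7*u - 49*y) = u + 7*y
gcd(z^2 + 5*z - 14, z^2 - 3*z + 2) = z - 2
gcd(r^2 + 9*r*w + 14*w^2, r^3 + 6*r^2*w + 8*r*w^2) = r + 2*w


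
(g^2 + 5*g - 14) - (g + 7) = g^2 + 4*g - 21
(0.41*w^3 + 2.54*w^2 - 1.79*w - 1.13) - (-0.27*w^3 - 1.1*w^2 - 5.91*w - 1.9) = 0.68*w^3 + 3.64*w^2 + 4.12*w + 0.77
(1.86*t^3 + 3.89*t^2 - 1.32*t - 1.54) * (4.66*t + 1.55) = 8.6676*t^4 + 21.0104*t^3 - 0.1217*t^2 - 9.2224*t - 2.387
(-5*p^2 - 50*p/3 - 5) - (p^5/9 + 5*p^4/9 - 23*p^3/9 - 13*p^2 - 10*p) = -p^5/9 - 5*p^4/9 + 23*p^3/9 + 8*p^2 - 20*p/3 - 5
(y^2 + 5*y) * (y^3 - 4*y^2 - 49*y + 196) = y^5 + y^4 - 69*y^3 - 49*y^2 + 980*y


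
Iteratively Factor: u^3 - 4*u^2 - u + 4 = (u + 1)*(u^2 - 5*u + 4) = (u - 1)*(u + 1)*(u - 4)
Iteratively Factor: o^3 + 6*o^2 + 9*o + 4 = (o + 4)*(o^2 + 2*o + 1) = (o + 1)*(o + 4)*(o + 1)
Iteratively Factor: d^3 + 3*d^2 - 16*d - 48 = (d + 3)*(d^2 - 16) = (d + 3)*(d + 4)*(d - 4)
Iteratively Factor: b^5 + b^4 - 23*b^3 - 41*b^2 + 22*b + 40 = (b - 1)*(b^4 + 2*b^3 - 21*b^2 - 62*b - 40) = (b - 1)*(b + 1)*(b^3 + b^2 - 22*b - 40) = (b - 1)*(b + 1)*(b + 2)*(b^2 - b - 20) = (b - 1)*(b + 1)*(b + 2)*(b + 4)*(b - 5)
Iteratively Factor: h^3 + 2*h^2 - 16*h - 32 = (h - 4)*(h^2 + 6*h + 8) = (h - 4)*(h + 2)*(h + 4)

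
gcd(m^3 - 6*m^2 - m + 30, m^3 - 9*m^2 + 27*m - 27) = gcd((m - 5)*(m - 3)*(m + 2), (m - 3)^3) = m - 3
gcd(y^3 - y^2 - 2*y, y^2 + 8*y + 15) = 1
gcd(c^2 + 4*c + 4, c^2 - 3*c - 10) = c + 2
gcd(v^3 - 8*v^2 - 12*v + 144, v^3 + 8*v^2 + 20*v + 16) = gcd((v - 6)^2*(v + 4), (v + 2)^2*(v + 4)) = v + 4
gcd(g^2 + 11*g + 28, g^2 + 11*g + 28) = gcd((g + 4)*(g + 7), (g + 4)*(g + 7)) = g^2 + 11*g + 28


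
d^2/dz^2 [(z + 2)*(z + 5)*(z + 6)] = 6*z + 26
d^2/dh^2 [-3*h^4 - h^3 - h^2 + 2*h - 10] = -36*h^2 - 6*h - 2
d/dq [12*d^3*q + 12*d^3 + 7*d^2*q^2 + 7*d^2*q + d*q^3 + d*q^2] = d*(12*d^2 + 14*d*q + 7*d + 3*q^2 + 2*q)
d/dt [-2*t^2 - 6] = -4*t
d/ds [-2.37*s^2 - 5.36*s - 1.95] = -4.74*s - 5.36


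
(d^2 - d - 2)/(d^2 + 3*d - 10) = (d + 1)/(d + 5)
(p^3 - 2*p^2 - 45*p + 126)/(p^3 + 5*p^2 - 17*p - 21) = (p - 6)/(p + 1)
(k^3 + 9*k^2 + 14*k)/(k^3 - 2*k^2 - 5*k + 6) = k*(k + 7)/(k^2 - 4*k + 3)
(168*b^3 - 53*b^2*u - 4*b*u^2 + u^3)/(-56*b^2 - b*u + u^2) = -3*b + u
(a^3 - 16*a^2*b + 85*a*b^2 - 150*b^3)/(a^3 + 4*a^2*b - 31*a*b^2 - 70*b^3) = (a^2 - 11*a*b + 30*b^2)/(a^2 + 9*a*b + 14*b^2)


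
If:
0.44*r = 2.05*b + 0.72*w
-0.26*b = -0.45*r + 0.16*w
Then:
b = -0.313822546714516*w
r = 0.17423586189828*w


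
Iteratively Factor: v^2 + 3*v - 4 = (v - 1)*(v + 4)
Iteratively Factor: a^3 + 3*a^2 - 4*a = (a - 1)*(a^2 + 4*a) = a*(a - 1)*(a + 4)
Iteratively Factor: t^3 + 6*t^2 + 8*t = (t + 2)*(t^2 + 4*t) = t*(t + 2)*(t + 4)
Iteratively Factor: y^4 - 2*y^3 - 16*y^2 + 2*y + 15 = (y + 1)*(y^3 - 3*y^2 - 13*y + 15) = (y + 1)*(y + 3)*(y^2 - 6*y + 5) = (y - 1)*(y + 1)*(y + 3)*(y - 5)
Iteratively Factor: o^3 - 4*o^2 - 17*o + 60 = (o - 5)*(o^2 + o - 12) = (o - 5)*(o - 3)*(o + 4)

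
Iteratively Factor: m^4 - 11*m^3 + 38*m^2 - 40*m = (m)*(m^3 - 11*m^2 + 38*m - 40) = m*(m - 2)*(m^2 - 9*m + 20) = m*(m - 5)*(m - 2)*(m - 4)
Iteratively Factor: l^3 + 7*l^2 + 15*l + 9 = (l + 3)*(l^2 + 4*l + 3) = (l + 3)^2*(l + 1)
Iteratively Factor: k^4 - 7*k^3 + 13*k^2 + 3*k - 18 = (k - 3)*(k^3 - 4*k^2 + k + 6) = (k - 3)^2*(k^2 - k - 2) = (k - 3)^2*(k - 2)*(k + 1)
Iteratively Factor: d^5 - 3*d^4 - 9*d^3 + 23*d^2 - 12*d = (d + 3)*(d^4 - 6*d^3 + 9*d^2 - 4*d) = (d - 1)*(d + 3)*(d^3 - 5*d^2 + 4*d) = (d - 4)*(d - 1)*(d + 3)*(d^2 - d) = (d - 4)*(d - 1)^2*(d + 3)*(d)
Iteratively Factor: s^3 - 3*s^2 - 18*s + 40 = (s + 4)*(s^2 - 7*s + 10) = (s - 5)*(s + 4)*(s - 2)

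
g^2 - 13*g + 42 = (g - 7)*(g - 6)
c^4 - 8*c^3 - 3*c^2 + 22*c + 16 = (c - 8)*(c - 2)*(c + 1)^2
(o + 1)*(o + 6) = o^2 + 7*o + 6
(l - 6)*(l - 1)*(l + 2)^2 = l^4 - 3*l^3 - 18*l^2 - 4*l + 24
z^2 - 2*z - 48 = (z - 8)*(z + 6)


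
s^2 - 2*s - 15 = (s - 5)*(s + 3)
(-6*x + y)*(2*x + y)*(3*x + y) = -36*x^3 - 24*x^2*y - x*y^2 + y^3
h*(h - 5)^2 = h^3 - 10*h^2 + 25*h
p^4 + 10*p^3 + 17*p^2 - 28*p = p*(p - 1)*(p + 4)*(p + 7)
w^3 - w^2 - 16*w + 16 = (w - 4)*(w - 1)*(w + 4)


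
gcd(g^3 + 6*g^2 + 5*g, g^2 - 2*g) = g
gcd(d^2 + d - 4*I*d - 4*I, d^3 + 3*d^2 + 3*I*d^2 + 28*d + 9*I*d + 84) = d - 4*I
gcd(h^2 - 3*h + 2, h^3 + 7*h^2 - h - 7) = h - 1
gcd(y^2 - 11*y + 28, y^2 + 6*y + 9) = 1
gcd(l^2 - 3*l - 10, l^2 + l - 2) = l + 2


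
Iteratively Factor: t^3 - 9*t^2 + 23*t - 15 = (t - 3)*(t^2 - 6*t + 5) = (t - 5)*(t - 3)*(t - 1)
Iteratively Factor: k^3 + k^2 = (k + 1)*(k^2) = k*(k + 1)*(k)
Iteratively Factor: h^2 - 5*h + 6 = (h - 3)*(h - 2)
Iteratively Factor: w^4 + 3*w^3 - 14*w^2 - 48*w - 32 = (w + 1)*(w^3 + 2*w^2 - 16*w - 32) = (w - 4)*(w + 1)*(w^2 + 6*w + 8) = (w - 4)*(w + 1)*(w + 4)*(w + 2)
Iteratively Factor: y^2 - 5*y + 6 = (y - 2)*(y - 3)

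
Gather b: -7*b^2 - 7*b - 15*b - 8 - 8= -7*b^2 - 22*b - 16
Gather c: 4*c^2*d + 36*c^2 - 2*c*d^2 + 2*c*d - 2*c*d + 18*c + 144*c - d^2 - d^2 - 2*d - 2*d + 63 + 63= c^2*(4*d + 36) + c*(162 - 2*d^2) - 2*d^2 - 4*d + 126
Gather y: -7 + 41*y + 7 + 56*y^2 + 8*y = 56*y^2 + 49*y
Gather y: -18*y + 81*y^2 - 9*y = 81*y^2 - 27*y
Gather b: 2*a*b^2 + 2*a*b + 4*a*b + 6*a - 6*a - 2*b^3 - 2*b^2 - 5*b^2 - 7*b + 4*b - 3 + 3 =-2*b^3 + b^2*(2*a - 7) + b*(6*a - 3)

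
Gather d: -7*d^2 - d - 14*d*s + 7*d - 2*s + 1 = -7*d^2 + d*(6 - 14*s) - 2*s + 1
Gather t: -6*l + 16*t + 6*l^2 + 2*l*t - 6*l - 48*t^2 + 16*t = 6*l^2 - 12*l - 48*t^2 + t*(2*l + 32)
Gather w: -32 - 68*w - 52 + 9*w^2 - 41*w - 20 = 9*w^2 - 109*w - 104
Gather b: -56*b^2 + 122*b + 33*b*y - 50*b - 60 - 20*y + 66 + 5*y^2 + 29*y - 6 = -56*b^2 + b*(33*y + 72) + 5*y^2 + 9*y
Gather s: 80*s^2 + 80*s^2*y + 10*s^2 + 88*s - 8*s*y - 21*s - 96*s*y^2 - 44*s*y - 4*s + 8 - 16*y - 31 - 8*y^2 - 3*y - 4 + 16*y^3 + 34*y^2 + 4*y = s^2*(80*y + 90) + s*(-96*y^2 - 52*y + 63) + 16*y^3 + 26*y^2 - 15*y - 27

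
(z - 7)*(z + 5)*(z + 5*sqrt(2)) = z^3 - 2*z^2 + 5*sqrt(2)*z^2 - 35*z - 10*sqrt(2)*z - 175*sqrt(2)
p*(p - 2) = p^2 - 2*p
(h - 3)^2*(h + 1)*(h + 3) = h^4 - 2*h^3 - 12*h^2 + 18*h + 27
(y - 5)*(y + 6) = y^2 + y - 30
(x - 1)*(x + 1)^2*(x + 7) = x^4 + 8*x^3 + 6*x^2 - 8*x - 7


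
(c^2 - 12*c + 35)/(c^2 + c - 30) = (c - 7)/(c + 6)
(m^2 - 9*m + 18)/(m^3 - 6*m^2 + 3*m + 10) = (m^2 - 9*m + 18)/(m^3 - 6*m^2 + 3*m + 10)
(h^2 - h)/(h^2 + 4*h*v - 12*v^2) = h*(h - 1)/(h^2 + 4*h*v - 12*v^2)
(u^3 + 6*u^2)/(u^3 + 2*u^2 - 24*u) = u/(u - 4)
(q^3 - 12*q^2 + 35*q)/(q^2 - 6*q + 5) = q*(q - 7)/(q - 1)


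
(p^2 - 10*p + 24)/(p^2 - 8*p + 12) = (p - 4)/(p - 2)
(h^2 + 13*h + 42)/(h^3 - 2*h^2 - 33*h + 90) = (h + 7)/(h^2 - 8*h + 15)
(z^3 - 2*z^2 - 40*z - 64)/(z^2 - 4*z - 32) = z + 2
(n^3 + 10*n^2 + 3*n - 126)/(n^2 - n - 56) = (n^2 + 3*n - 18)/(n - 8)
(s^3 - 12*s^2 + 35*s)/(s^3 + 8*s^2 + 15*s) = (s^2 - 12*s + 35)/(s^2 + 8*s + 15)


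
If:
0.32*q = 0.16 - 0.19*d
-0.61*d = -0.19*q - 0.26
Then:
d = 0.49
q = 0.21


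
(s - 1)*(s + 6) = s^2 + 5*s - 6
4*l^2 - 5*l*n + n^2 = (-4*l + n)*(-l + n)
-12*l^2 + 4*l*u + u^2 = (-2*l + u)*(6*l + u)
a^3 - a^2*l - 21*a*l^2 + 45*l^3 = (a - 3*l)^2*(a + 5*l)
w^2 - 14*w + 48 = (w - 8)*(w - 6)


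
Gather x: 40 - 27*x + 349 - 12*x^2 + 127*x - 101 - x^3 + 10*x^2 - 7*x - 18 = -x^3 - 2*x^2 + 93*x + 270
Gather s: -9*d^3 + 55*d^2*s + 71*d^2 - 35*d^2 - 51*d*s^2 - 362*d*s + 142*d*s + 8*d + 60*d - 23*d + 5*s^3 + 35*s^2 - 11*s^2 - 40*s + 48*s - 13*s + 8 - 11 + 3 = -9*d^3 + 36*d^2 + 45*d + 5*s^3 + s^2*(24 - 51*d) + s*(55*d^2 - 220*d - 5)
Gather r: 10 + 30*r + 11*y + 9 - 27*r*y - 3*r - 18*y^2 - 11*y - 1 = r*(27 - 27*y) - 18*y^2 + 18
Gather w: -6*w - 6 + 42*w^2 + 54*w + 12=42*w^2 + 48*w + 6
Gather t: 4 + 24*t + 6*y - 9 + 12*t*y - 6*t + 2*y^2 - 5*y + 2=t*(12*y + 18) + 2*y^2 + y - 3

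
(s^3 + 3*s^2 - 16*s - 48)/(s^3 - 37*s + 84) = (s^2 + 7*s + 12)/(s^2 + 4*s - 21)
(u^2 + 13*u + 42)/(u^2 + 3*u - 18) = (u + 7)/(u - 3)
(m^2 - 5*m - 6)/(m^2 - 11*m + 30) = (m + 1)/(m - 5)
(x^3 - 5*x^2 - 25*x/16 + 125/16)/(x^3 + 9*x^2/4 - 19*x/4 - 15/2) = (x^2 - 25*x/4 + 25/4)/(x^2 + x - 6)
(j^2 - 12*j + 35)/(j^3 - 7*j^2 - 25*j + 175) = 1/(j + 5)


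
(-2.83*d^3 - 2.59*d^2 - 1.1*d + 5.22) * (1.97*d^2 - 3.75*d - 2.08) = -5.5751*d^5 + 5.5102*d^4 + 13.4319*d^3 + 19.7956*d^2 - 17.287*d - 10.8576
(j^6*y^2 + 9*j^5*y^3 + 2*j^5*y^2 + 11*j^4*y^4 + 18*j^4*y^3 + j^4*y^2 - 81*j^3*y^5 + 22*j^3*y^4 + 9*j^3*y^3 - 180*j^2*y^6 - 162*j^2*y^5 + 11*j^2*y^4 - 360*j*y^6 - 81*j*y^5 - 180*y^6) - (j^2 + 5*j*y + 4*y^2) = j^6*y^2 + 9*j^5*y^3 + 2*j^5*y^2 + 11*j^4*y^4 + 18*j^4*y^3 + j^4*y^2 - 81*j^3*y^5 + 22*j^3*y^4 + 9*j^3*y^3 - 180*j^2*y^6 - 162*j^2*y^5 + 11*j^2*y^4 - j^2 - 360*j*y^6 - 81*j*y^5 - 5*j*y - 180*y^6 - 4*y^2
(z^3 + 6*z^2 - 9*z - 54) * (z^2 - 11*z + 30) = z^5 - 5*z^4 - 45*z^3 + 225*z^2 + 324*z - 1620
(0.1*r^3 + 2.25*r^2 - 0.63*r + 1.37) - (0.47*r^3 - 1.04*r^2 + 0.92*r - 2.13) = -0.37*r^3 + 3.29*r^2 - 1.55*r + 3.5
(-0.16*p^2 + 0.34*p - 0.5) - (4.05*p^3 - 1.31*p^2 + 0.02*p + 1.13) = -4.05*p^3 + 1.15*p^2 + 0.32*p - 1.63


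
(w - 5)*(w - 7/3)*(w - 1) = w^3 - 25*w^2/3 + 19*w - 35/3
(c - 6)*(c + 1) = c^2 - 5*c - 6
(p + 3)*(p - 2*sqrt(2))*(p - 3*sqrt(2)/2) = p^3 - 7*sqrt(2)*p^2/2 + 3*p^2 - 21*sqrt(2)*p/2 + 6*p + 18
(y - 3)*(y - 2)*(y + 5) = y^3 - 19*y + 30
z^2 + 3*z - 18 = (z - 3)*(z + 6)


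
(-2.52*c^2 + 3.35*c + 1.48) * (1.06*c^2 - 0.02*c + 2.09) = -2.6712*c^4 + 3.6014*c^3 - 3.765*c^2 + 6.9719*c + 3.0932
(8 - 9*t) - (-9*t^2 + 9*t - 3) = 9*t^2 - 18*t + 11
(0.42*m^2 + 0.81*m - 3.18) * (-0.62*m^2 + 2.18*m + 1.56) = -0.2604*m^4 + 0.4134*m^3 + 4.3926*m^2 - 5.6688*m - 4.9608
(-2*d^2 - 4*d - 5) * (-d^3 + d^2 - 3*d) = 2*d^5 + 2*d^4 + 7*d^3 + 7*d^2 + 15*d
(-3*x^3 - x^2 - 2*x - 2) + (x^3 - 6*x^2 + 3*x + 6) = -2*x^3 - 7*x^2 + x + 4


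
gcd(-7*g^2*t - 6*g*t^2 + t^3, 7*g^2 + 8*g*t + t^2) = g + t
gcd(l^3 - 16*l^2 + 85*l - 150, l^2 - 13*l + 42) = l - 6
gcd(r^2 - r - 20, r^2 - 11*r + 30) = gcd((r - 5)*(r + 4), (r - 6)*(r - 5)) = r - 5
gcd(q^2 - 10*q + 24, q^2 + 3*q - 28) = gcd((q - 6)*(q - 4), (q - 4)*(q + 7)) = q - 4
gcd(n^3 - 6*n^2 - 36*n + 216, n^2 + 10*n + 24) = n + 6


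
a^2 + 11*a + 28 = (a + 4)*(a + 7)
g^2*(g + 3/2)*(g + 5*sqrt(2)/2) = g^4 + 3*g^3/2 + 5*sqrt(2)*g^3/2 + 15*sqrt(2)*g^2/4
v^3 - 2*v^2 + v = v*(v - 1)^2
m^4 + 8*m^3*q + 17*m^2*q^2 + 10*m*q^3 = m*(m + q)*(m + 2*q)*(m + 5*q)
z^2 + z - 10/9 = (z - 2/3)*(z + 5/3)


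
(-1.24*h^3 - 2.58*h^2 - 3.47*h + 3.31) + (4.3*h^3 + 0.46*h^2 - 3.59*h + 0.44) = 3.06*h^3 - 2.12*h^2 - 7.06*h + 3.75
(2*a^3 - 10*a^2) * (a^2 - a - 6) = 2*a^5 - 12*a^4 - 2*a^3 + 60*a^2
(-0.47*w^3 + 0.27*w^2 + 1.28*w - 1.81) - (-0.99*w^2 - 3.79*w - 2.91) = -0.47*w^3 + 1.26*w^2 + 5.07*w + 1.1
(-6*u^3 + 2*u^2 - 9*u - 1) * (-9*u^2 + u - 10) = 54*u^5 - 24*u^4 + 143*u^3 - 20*u^2 + 89*u + 10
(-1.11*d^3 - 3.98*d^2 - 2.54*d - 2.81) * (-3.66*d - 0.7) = 4.0626*d^4 + 15.3438*d^3 + 12.0824*d^2 + 12.0626*d + 1.967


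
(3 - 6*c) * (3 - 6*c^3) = 36*c^4 - 18*c^3 - 18*c + 9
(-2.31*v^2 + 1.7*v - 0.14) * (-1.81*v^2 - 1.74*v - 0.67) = 4.1811*v^4 + 0.9424*v^3 - 1.1569*v^2 - 0.8954*v + 0.0938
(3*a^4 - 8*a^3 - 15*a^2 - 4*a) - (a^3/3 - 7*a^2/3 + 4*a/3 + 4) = 3*a^4 - 25*a^3/3 - 38*a^2/3 - 16*a/3 - 4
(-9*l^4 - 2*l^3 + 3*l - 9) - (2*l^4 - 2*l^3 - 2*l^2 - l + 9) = -11*l^4 + 2*l^2 + 4*l - 18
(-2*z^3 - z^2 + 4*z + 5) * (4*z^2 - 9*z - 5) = -8*z^5 + 14*z^4 + 35*z^3 - 11*z^2 - 65*z - 25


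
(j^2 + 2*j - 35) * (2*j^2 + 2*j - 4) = 2*j^4 + 6*j^3 - 70*j^2 - 78*j + 140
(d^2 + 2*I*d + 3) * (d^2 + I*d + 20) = d^4 + 3*I*d^3 + 21*d^2 + 43*I*d + 60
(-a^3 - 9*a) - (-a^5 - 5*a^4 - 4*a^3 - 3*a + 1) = a^5 + 5*a^4 + 3*a^3 - 6*a - 1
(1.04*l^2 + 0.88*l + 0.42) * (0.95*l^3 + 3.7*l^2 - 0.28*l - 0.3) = 0.988*l^5 + 4.684*l^4 + 3.3638*l^3 + 0.9956*l^2 - 0.3816*l - 0.126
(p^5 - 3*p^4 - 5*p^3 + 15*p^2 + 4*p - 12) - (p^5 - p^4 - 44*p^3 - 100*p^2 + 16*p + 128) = -2*p^4 + 39*p^3 + 115*p^2 - 12*p - 140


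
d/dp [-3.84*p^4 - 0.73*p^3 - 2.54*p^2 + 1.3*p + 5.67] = -15.36*p^3 - 2.19*p^2 - 5.08*p + 1.3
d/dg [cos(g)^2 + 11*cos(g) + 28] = -(2*cos(g) + 11)*sin(g)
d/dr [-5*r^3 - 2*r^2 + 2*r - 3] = -15*r^2 - 4*r + 2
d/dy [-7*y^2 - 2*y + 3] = -14*y - 2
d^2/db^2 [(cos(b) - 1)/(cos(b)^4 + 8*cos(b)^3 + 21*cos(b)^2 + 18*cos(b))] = 3*(42*(1 - cos(b)^2)^2/cos(b)^3 + 12*sin(b)^6/cos(b)^3 - 3*cos(b)^4 + 6*cos(b)^3 + 29*cos(b)^2 - 68*tan(b)^2 - 52 + 50/cos(b) - 78/cos(b)^3)/((cos(b) + 2)^3*(cos(b) + 3)^4)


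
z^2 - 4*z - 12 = (z - 6)*(z + 2)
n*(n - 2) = n^2 - 2*n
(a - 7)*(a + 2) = a^2 - 5*a - 14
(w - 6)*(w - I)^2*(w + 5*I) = w^4 - 6*w^3 + 3*I*w^3 + 9*w^2 - 18*I*w^2 - 54*w - 5*I*w + 30*I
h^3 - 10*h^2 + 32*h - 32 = (h - 4)^2*(h - 2)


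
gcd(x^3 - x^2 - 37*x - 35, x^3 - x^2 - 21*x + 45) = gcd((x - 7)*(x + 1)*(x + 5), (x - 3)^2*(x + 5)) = x + 5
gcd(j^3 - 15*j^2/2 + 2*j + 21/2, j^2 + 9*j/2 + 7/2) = j + 1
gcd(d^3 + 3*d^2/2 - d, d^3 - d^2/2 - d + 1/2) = d - 1/2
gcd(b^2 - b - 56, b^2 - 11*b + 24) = b - 8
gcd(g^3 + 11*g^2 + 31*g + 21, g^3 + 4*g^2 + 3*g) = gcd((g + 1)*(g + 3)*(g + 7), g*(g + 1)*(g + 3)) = g^2 + 4*g + 3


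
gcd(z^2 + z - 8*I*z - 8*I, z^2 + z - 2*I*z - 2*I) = z + 1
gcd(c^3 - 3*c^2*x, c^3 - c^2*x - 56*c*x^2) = c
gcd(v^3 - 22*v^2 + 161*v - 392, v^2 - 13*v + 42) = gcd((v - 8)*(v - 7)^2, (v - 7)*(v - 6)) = v - 7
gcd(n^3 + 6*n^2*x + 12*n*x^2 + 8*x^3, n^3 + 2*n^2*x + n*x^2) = 1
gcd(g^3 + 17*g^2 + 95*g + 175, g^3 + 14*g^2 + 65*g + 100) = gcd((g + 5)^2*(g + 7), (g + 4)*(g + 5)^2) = g^2 + 10*g + 25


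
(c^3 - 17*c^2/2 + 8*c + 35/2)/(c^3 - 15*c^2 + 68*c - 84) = (2*c^2 - 3*c - 5)/(2*(c^2 - 8*c + 12))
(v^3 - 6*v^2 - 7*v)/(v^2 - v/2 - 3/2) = 2*v*(v - 7)/(2*v - 3)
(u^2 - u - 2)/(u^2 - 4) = (u + 1)/(u + 2)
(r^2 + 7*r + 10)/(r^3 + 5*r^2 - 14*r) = (r^2 + 7*r + 10)/(r*(r^2 + 5*r - 14))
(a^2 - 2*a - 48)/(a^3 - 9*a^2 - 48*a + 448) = (a + 6)/(a^2 - a - 56)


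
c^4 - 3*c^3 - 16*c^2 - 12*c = c*(c - 6)*(c + 1)*(c + 2)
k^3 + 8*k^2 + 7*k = k*(k + 1)*(k + 7)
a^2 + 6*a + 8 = (a + 2)*(a + 4)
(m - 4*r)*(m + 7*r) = m^2 + 3*m*r - 28*r^2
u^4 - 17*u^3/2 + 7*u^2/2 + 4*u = u*(u - 8)*(u - 1)*(u + 1/2)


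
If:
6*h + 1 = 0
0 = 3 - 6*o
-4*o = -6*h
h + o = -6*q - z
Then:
No Solution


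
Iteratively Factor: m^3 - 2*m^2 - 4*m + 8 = (m - 2)*(m^2 - 4) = (m - 2)^2*(m + 2)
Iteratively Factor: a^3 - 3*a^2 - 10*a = (a - 5)*(a^2 + 2*a) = (a - 5)*(a + 2)*(a)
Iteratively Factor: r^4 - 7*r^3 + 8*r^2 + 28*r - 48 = (r - 4)*(r^3 - 3*r^2 - 4*r + 12) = (r - 4)*(r - 2)*(r^2 - r - 6) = (r - 4)*(r - 2)*(r + 2)*(r - 3)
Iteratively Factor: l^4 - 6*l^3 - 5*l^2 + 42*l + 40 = (l - 5)*(l^3 - l^2 - 10*l - 8) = (l - 5)*(l - 4)*(l^2 + 3*l + 2) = (l - 5)*(l - 4)*(l + 1)*(l + 2)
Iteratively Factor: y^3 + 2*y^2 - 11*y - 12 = (y + 1)*(y^2 + y - 12) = (y - 3)*(y + 1)*(y + 4)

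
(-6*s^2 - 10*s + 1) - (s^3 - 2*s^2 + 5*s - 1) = -s^3 - 4*s^2 - 15*s + 2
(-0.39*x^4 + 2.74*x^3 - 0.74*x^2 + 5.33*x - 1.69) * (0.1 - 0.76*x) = 0.2964*x^5 - 2.1214*x^4 + 0.8364*x^3 - 4.1248*x^2 + 1.8174*x - 0.169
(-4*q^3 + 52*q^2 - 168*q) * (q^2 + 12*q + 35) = -4*q^5 + 4*q^4 + 316*q^3 - 196*q^2 - 5880*q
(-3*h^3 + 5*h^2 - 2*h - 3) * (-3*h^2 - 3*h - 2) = 9*h^5 - 6*h^4 - 3*h^3 + 5*h^2 + 13*h + 6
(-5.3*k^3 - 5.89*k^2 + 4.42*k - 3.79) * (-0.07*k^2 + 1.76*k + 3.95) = 0.371*k^5 - 8.9157*k^4 - 31.6108*k^3 - 15.221*k^2 + 10.7886*k - 14.9705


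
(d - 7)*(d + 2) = d^2 - 5*d - 14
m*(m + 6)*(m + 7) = m^3 + 13*m^2 + 42*m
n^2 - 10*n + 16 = (n - 8)*(n - 2)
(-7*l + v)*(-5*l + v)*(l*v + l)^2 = 35*l^4*v^2 + 70*l^4*v + 35*l^4 - 12*l^3*v^3 - 24*l^3*v^2 - 12*l^3*v + l^2*v^4 + 2*l^2*v^3 + l^2*v^2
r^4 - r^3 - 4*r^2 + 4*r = r*(r - 2)*(r - 1)*(r + 2)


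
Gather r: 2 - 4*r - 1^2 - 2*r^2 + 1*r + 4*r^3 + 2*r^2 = 4*r^3 - 3*r + 1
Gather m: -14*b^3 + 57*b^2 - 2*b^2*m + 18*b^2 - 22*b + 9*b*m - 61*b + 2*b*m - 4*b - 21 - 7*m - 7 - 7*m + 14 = -14*b^3 + 75*b^2 - 87*b + m*(-2*b^2 + 11*b - 14) - 14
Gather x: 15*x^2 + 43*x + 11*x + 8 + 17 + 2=15*x^2 + 54*x + 27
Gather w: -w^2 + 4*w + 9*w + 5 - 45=-w^2 + 13*w - 40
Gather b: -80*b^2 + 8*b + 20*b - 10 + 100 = -80*b^2 + 28*b + 90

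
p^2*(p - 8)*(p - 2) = p^4 - 10*p^3 + 16*p^2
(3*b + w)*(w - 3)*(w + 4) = 3*b*w^2 + 3*b*w - 36*b + w^3 + w^2 - 12*w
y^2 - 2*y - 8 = (y - 4)*(y + 2)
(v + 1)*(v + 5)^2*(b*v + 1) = b*v^4 + 11*b*v^3 + 35*b*v^2 + 25*b*v + v^3 + 11*v^2 + 35*v + 25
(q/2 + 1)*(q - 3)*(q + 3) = q^3/2 + q^2 - 9*q/2 - 9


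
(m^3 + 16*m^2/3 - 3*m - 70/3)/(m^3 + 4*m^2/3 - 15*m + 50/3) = (3*m + 7)/(3*m - 5)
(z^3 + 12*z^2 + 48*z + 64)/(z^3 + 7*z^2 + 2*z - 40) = (z^2 + 8*z + 16)/(z^2 + 3*z - 10)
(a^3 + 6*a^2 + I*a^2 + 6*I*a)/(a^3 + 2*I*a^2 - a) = (a + 6)/(a + I)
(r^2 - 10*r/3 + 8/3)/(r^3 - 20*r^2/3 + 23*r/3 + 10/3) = (3*r - 4)/(3*r^2 - 14*r - 5)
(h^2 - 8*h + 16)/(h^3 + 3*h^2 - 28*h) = (h - 4)/(h*(h + 7))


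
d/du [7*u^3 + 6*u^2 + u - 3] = 21*u^2 + 12*u + 1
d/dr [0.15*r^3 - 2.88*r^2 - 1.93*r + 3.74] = 0.45*r^2 - 5.76*r - 1.93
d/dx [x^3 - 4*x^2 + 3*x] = 3*x^2 - 8*x + 3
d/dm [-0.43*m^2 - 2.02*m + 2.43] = -0.86*m - 2.02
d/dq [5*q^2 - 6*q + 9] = 10*q - 6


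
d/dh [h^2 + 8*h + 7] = 2*h + 8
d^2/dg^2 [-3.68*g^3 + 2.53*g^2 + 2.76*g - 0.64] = 5.06 - 22.08*g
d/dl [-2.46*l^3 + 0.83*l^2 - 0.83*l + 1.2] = -7.38*l^2 + 1.66*l - 0.83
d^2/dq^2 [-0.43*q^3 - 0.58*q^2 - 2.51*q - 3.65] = -2.58*q - 1.16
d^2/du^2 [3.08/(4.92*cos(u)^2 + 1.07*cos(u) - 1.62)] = (-298.222848*(1 - cos(u)^2)^2 - 48.643056*cos(u)^3 - 250.833044*cos(u)^2 + 91.94724*cos(u) + 354.373096)/(4.92*cos(u)^2 + 1.07*cos(u) - 1.62)^3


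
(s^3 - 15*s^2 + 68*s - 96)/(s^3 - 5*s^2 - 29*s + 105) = (s^2 - 12*s + 32)/(s^2 - 2*s - 35)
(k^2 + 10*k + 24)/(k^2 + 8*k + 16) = (k + 6)/(k + 4)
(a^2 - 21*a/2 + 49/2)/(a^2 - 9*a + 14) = (a - 7/2)/(a - 2)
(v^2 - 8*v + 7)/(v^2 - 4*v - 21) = (v - 1)/(v + 3)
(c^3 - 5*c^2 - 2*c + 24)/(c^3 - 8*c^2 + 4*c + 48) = (c - 3)/(c - 6)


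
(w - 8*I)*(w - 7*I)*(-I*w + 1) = -I*w^3 - 14*w^2 + 41*I*w - 56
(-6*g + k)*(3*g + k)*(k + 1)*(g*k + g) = -18*g^3*k^2 - 36*g^3*k - 18*g^3 - 3*g^2*k^3 - 6*g^2*k^2 - 3*g^2*k + g*k^4 + 2*g*k^3 + g*k^2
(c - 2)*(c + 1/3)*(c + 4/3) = c^3 - c^2/3 - 26*c/9 - 8/9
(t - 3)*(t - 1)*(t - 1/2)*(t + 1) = t^4 - 7*t^3/2 + t^2/2 + 7*t/2 - 3/2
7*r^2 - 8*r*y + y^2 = (-7*r + y)*(-r + y)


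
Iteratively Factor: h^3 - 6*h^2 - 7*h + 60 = (h - 4)*(h^2 - 2*h - 15) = (h - 4)*(h + 3)*(h - 5)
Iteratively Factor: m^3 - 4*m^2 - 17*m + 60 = (m - 3)*(m^2 - m - 20) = (m - 3)*(m + 4)*(m - 5)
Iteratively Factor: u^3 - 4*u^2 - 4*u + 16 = (u - 4)*(u^2 - 4) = (u - 4)*(u - 2)*(u + 2)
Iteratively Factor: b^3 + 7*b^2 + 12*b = (b + 3)*(b^2 + 4*b) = (b + 3)*(b + 4)*(b)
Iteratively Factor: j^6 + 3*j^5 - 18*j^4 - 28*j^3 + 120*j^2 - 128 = (j + 4)*(j^5 - j^4 - 14*j^3 + 28*j^2 + 8*j - 32) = (j + 1)*(j + 4)*(j^4 - 2*j^3 - 12*j^2 + 40*j - 32) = (j - 2)*(j + 1)*(j + 4)*(j^3 - 12*j + 16) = (j - 2)*(j + 1)*(j + 4)^2*(j^2 - 4*j + 4) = (j - 2)^2*(j + 1)*(j + 4)^2*(j - 2)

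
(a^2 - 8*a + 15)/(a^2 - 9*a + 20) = (a - 3)/(a - 4)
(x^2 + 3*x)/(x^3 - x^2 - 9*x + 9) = x/(x^2 - 4*x + 3)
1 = 1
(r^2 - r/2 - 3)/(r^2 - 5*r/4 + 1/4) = 2*(2*r^2 - r - 6)/(4*r^2 - 5*r + 1)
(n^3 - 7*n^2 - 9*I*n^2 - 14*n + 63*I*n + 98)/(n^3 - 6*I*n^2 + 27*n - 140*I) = (n^2 - n*(7 + 2*I) + 14*I)/(n^2 + I*n + 20)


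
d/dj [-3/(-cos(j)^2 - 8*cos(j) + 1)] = 6*(cos(j) + 4)*sin(j)/(-sin(j)^2 + 8*cos(j))^2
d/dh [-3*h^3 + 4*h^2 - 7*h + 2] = -9*h^2 + 8*h - 7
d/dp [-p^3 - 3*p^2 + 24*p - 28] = -3*p^2 - 6*p + 24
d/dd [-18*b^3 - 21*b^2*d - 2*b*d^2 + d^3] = -21*b^2 - 4*b*d + 3*d^2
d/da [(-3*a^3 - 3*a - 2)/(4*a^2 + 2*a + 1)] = (-12*a^4 - 12*a^3 + 3*a^2 + 16*a + 1)/(16*a^4 + 16*a^3 + 12*a^2 + 4*a + 1)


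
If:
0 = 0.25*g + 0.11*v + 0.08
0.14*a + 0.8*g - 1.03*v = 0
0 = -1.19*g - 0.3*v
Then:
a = -14.98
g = 0.43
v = -1.70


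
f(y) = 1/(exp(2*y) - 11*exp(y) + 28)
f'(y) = (-2*exp(2*y) + 11*exp(y))/(exp(2*y) - 11*exp(y) + 28)^2 = (11 - 2*exp(y))*exp(y)/(exp(2*y) - 11*exp(y) + 28)^2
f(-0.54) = 0.05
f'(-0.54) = 0.01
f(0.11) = 0.06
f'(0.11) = 0.03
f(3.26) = 0.00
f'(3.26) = -0.01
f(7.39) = 0.00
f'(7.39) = -0.00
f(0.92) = 0.15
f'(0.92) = 0.33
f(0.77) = 0.11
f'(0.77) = 0.18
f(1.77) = -0.47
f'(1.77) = -0.98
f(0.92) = 0.15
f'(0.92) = 0.33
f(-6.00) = 0.04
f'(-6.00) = 0.00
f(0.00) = 0.06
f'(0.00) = 0.03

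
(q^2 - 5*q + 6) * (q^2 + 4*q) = q^4 - q^3 - 14*q^2 + 24*q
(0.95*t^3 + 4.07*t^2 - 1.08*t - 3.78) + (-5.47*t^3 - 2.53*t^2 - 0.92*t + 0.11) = -4.52*t^3 + 1.54*t^2 - 2.0*t - 3.67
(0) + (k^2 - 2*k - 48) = k^2 - 2*k - 48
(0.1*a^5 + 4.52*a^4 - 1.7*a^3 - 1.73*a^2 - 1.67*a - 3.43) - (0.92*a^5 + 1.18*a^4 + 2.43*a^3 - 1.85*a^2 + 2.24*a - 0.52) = -0.82*a^5 + 3.34*a^4 - 4.13*a^3 + 0.12*a^2 - 3.91*a - 2.91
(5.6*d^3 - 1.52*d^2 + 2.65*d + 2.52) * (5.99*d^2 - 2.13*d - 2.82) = 33.544*d^5 - 21.0328*d^4 + 3.3191*d^3 + 13.7367*d^2 - 12.8406*d - 7.1064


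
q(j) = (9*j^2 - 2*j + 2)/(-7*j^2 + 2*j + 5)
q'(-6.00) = -0.00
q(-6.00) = -1.31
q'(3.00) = 0.14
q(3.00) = -1.48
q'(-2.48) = -0.15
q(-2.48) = -1.45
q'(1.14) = 38.07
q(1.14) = -6.28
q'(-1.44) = -1.14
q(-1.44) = -1.90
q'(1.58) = 2.10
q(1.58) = -2.29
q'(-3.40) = -0.05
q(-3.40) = -1.36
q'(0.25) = 0.61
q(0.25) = 0.41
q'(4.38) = 0.04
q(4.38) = -1.38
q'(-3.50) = -0.05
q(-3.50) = -1.36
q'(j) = (14*j - 2)*(9*j^2 - 2*j + 2)/(-7*j^2 + 2*j + 5)^2 + (18*j - 2)/(-7*j^2 + 2*j + 5) = 2*(2*j^2 + 59*j - 7)/(49*j^4 - 28*j^3 - 66*j^2 + 20*j + 25)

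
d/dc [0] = 0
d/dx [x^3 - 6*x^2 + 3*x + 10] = 3*x^2 - 12*x + 3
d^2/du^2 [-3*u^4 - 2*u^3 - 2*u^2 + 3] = -36*u^2 - 12*u - 4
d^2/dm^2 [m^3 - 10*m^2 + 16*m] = 6*m - 20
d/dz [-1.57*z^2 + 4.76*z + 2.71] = 4.76 - 3.14*z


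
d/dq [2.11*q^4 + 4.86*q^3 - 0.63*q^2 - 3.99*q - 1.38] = 8.44*q^3 + 14.58*q^2 - 1.26*q - 3.99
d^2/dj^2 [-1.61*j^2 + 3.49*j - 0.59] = -3.22000000000000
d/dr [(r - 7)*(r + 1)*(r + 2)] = 3*r^2 - 8*r - 19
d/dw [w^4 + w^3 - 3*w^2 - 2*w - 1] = 4*w^3 + 3*w^2 - 6*w - 2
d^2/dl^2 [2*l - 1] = 0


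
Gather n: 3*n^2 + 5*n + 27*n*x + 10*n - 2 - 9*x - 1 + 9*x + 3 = 3*n^2 + n*(27*x + 15)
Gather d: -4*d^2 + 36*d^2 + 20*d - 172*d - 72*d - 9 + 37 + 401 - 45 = 32*d^2 - 224*d + 384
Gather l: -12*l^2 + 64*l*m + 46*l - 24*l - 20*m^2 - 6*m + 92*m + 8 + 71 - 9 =-12*l^2 + l*(64*m + 22) - 20*m^2 + 86*m + 70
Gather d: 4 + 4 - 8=0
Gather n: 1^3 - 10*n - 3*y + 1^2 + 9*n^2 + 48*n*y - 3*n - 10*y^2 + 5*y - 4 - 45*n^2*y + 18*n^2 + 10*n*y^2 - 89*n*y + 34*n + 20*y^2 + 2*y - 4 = n^2*(27 - 45*y) + n*(10*y^2 - 41*y + 21) + 10*y^2 + 4*y - 6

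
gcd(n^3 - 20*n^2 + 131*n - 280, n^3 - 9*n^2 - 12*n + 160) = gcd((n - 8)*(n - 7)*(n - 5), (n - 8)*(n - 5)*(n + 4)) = n^2 - 13*n + 40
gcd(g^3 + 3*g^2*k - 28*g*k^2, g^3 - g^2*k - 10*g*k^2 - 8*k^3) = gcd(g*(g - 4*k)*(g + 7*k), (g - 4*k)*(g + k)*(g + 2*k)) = g - 4*k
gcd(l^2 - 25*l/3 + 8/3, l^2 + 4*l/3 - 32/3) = 1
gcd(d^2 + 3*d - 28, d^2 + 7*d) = d + 7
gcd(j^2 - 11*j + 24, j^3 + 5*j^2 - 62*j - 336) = j - 8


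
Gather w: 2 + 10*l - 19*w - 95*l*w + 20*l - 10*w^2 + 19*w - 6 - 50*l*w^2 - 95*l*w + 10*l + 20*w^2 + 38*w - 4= 40*l + w^2*(10 - 50*l) + w*(38 - 190*l) - 8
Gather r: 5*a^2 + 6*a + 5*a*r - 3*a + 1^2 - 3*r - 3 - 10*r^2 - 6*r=5*a^2 + 3*a - 10*r^2 + r*(5*a - 9) - 2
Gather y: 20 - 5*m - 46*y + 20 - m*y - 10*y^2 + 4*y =-5*m - 10*y^2 + y*(-m - 42) + 40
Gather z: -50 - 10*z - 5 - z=-11*z - 55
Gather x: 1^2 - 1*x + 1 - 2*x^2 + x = 2 - 2*x^2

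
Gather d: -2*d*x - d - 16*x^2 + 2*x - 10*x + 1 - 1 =d*(-2*x - 1) - 16*x^2 - 8*x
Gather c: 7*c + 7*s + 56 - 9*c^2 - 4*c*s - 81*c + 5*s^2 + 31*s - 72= -9*c^2 + c*(-4*s - 74) + 5*s^2 + 38*s - 16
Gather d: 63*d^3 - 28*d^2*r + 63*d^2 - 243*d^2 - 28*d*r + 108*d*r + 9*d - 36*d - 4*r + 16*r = 63*d^3 + d^2*(-28*r - 180) + d*(80*r - 27) + 12*r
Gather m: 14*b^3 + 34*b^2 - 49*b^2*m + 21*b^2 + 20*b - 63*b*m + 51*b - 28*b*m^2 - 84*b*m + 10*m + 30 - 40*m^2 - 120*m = 14*b^3 + 55*b^2 + 71*b + m^2*(-28*b - 40) + m*(-49*b^2 - 147*b - 110) + 30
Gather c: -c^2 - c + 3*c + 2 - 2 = -c^2 + 2*c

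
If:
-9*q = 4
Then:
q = -4/9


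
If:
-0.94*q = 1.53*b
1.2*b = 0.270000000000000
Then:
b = 0.22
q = -0.37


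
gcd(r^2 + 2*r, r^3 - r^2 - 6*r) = r^2 + 2*r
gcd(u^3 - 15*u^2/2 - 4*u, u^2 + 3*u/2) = u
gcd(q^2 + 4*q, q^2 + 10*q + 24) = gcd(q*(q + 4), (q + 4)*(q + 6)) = q + 4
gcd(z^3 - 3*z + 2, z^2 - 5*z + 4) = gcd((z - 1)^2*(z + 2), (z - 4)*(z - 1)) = z - 1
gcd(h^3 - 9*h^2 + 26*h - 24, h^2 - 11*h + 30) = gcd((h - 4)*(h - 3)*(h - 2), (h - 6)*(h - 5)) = 1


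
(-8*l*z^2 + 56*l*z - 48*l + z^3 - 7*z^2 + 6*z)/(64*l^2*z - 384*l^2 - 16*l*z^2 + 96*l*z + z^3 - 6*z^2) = (z - 1)/(-8*l + z)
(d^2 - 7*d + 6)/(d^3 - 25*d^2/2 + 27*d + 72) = 2*(d - 1)/(2*d^2 - 13*d - 24)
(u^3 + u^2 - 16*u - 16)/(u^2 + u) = u - 16/u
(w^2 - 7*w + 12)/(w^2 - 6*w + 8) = (w - 3)/(w - 2)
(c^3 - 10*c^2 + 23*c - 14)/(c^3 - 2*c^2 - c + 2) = (c - 7)/(c + 1)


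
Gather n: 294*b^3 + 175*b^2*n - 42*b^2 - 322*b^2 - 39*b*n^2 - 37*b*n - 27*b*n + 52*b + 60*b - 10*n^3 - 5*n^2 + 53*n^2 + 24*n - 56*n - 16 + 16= 294*b^3 - 364*b^2 + 112*b - 10*n^3 + n^2*(48 - 39*b) + n*(175*b^2 - 64*b - 32)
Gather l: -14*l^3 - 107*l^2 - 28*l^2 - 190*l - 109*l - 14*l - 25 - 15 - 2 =-14*l^3 - 135*l^2 - 313*l - 42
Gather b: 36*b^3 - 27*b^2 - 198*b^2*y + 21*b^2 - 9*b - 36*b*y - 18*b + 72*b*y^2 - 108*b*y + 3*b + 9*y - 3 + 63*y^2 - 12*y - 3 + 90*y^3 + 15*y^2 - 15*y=36*b^3 + b^2*(-198*y - 6) + b*(72*y^2 - 144*y - 24) + 90*y^3 + 78*y^2 - 18*y - 6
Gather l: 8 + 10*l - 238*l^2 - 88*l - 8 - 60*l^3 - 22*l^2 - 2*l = -60*l^3 - 260*l^2 - 80*l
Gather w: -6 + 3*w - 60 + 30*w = 33*w - 66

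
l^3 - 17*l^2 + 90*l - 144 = (l - 8)*(l - 6)*(l - 3)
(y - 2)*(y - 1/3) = y^2 - 7*y/3 + 2/3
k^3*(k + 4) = k^4 + 4*k^3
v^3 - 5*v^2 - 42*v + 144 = (v - 8)*(v - 3)*(v + 6)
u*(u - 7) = u^2 - 7*u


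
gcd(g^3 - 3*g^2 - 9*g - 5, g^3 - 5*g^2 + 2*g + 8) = g + 1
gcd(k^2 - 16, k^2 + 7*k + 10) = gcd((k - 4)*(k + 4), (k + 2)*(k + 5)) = 1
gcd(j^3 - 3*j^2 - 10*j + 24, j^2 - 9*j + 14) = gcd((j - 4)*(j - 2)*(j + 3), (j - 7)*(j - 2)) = j - 2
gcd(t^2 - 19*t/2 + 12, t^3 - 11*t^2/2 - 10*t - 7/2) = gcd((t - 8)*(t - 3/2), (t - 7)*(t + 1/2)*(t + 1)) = 1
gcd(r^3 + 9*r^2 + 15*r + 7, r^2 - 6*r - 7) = r + 1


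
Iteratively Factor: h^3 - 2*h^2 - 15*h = (h + 3)*(h^2 - 5*h) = h*(h + 3)*(h - 5)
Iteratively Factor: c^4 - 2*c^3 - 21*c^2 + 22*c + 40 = (c + 4)*(c^3 - 6*c^2 + 3*c + 10) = (c + 1)*(c + 4)*(c^2 - 7*c + 10) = (c - 2)*(c + 1)*(c + 4)*(c - 5)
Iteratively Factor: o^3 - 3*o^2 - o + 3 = (o - 3)*(o^2 - 1) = (o - 3)*(o - 1)*(o + 1)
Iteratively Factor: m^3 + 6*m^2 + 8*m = (m + 4)*(m^2 + 2*m) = (m + 2)*(m + 4)*(m)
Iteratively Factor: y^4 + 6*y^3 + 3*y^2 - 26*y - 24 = (y + 1)*(y^3 + 5*y^2 - 2*y - 24) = (y - 2)*(y + 1)*(y^2 + 7*y + 12) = (y - 2)*(y + 1)*(y + 4)*(y + 3)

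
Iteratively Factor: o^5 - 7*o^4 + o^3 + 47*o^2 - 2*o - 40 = (o + 1)*(o^4 - 8*o^3 + 9*o^2 + 38*o - 40) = (o + 1)*(o + 2)*(o^3 - 10*o^2 + 29*o - 20) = (o - 4)*(o + 1)*(o + 2)*(o^2 - 6*o + 5) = (o - 5)*(o - 4)*(o + 1)*(o + 2)*(o - 1)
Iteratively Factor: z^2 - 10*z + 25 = (z - 5)*(z - 5)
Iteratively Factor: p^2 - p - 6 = (p - 3)*(p + 2)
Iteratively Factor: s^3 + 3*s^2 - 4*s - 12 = (s - 2)*(s^2 + 5*s + 6) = (s - 2)*(s + 3)*(s + 2)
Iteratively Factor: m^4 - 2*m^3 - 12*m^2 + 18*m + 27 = (m - 3)*(m^3 + m^2 - 9*m - 9) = (m - 3)*(m + 1)*(m^2 - 9) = (m - 3)^2*(m + 1)*(m + 3)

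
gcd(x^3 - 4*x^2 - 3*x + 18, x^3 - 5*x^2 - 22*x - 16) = x + 2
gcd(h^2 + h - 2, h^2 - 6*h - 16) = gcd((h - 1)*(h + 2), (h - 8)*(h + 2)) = h + 2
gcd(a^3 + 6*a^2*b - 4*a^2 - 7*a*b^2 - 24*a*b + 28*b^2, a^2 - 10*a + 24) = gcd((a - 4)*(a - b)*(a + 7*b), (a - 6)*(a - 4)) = a - 4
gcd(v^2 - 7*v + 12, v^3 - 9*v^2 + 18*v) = v - 3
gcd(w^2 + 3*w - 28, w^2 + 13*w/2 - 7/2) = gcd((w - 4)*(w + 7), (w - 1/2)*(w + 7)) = w + 7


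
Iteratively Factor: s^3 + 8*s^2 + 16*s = (s + 4)*(s^2 + 4*s) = (s + 4)^2*(s)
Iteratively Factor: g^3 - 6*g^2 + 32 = (g - 4)*(g^2 - 2*g - 8) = (g - 4)*(g + 2)*(g - 4)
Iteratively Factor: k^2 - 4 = (k - 2)*(k + 2)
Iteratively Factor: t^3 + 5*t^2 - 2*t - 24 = (t - 2)*(t^2 + 7*t + 12) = (t - 2)*(t + 4)*(t + 3)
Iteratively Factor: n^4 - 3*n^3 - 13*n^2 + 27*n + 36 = (n - 3)*(n^3 - 13*n - 12) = (n - 3)*(n + 1)*(n^2 - n - 12) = (n - 3)*(n + 1)*(n + 3)*(n - 4)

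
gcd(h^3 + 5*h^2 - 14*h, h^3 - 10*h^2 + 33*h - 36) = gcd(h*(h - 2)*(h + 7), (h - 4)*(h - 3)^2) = 1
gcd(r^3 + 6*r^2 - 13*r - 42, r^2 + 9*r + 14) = r^2 + 9*r + 14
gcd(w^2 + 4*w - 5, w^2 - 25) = w + 5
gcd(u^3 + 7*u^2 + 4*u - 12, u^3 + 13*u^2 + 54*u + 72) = u + 6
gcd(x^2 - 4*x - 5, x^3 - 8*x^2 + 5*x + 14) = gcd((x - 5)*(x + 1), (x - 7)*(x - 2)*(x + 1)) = x + 1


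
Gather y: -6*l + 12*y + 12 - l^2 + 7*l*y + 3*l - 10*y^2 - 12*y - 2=-l^2 + 7*l*y - 3*l - 10*y^2 + 10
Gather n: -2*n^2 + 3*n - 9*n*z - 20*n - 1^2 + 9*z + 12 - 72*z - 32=-2*n^2 + n*(-9*z - 17) - 63*z - 21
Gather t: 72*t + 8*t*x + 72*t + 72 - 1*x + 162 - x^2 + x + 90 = t*(8*x + 144) - x^2 + 324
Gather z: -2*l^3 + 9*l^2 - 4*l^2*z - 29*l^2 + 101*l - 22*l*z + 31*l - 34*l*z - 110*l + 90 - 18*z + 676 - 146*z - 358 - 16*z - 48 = -2*l^3 - 20*l^2 + 22*l + z*(-4*l^2 - 56*l - 180) + 360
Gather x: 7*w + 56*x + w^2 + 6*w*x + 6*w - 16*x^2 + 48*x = w^2 + 13*w - 16*x^2 + x*(6*w + 104)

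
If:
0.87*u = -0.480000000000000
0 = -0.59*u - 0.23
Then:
No Solution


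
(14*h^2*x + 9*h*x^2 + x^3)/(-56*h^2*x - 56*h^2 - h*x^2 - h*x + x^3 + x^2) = x*(2*h + x)/(-8*h*x - 8*h + x^2 + x)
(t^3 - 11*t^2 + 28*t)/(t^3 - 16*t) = (t - 7)/(t + 4)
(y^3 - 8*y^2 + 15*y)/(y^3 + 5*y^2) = (y^2 - 8*y + 15)/(y*(y + 5))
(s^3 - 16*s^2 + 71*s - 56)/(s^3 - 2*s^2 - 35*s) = (s^2 - 9*s + 8)/(s*(s + 5))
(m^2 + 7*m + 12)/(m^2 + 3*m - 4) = (m + 3)/(m - 1)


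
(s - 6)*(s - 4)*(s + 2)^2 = s^4 - 6*s^3 - 12*s^2 + 56*s + 96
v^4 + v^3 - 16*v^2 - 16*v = v*(v - 4)*(v + 1)*(v + 4)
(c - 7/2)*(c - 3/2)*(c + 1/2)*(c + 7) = c^4 + 5*c^3/2 - 115*c^2/4 + 175*c/8 + 147/8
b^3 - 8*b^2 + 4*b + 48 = (b - 6)*(b - 4)*(b + 2)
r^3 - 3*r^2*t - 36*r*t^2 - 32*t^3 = (r - 8*t)*(r + t)*(r + 4*t)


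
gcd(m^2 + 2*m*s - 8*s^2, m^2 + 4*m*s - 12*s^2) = -m + 2*s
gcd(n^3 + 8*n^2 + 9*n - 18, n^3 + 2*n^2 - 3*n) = n^2 + 2*n - 3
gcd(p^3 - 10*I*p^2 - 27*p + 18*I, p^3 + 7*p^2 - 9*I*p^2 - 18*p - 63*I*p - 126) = p^2 - 9*I*p - 18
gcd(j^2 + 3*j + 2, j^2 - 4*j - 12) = j + 2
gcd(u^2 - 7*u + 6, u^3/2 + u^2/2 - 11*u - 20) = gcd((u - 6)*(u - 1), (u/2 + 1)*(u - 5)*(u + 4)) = 1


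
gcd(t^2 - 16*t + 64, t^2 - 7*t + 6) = 1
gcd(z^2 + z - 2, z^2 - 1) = z - 1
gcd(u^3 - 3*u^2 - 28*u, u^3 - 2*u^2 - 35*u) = u^2 - 7*u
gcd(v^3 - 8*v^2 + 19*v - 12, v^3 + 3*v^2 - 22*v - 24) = v - 4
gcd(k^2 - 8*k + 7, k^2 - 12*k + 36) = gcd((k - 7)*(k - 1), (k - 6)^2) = 1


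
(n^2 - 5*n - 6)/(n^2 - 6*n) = (n + 1)/n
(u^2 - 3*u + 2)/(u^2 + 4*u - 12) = (u - 1)/(u + 6)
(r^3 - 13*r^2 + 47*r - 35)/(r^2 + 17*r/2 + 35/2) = 2*(r^3 - 13*r^2 + 47*r - 35)/(2*r^2 + 17*r + 35)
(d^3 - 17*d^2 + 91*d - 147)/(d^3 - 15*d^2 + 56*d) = (d^2 - 10*d + 21)/(d*(d - 8))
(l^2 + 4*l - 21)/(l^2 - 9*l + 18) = (l + 7)/(l - 6)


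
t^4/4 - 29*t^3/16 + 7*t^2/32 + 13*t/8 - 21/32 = (t/4 + 1/4)*(t - 7)*(t - 3/4)*(t - 1/2)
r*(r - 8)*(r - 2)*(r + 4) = r^4 - 6*r^3 - 24*r^2 + 64*r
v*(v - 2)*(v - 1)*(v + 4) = v^4 + v^3 - 10*v^2 + 8*v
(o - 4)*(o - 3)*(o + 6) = o^3 - o^2 - 30*o + 72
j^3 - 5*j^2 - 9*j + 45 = (j - 5)*(j - 3)*(j + 3)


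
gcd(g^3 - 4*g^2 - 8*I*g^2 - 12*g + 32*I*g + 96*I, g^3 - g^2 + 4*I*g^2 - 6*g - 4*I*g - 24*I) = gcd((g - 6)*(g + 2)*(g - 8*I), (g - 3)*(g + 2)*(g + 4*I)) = g + 2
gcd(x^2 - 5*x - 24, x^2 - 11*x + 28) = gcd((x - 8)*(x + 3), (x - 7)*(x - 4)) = 1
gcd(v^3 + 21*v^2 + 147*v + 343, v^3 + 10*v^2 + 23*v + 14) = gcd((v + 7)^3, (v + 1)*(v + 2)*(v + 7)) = v + 7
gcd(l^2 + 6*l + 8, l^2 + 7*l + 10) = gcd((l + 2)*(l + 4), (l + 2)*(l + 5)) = l + 2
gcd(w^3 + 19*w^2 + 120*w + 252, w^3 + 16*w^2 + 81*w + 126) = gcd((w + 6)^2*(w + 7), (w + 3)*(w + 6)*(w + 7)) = w^2 + 13*w + 42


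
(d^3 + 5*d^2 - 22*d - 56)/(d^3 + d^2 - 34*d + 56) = (d + 2)/(d - 2)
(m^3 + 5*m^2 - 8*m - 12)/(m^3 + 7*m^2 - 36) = (m + 1)/(m + 3)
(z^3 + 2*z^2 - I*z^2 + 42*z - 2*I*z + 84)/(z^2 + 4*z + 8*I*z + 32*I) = (z^3 + z^2*(2 - I) + z*(42 - 2*I) + 84)/(z^2 + z*(4 + 8*I) + 32*I)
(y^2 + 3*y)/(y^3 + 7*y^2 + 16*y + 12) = y/(y^2 + 4*y + 4)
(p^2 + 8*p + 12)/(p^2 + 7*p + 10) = (p + 6)/(p + 5)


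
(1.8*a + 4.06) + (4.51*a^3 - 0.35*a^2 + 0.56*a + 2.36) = 4.51*a^3 - 0.35*a^2 + 2.36*a + 6.42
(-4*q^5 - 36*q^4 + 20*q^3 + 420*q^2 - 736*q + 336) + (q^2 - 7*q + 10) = -4*q^5 - 36*q^4 + 20*q^3 + 421*q^2 - 743*q + 346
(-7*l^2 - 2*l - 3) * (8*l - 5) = -56*l^3 + 19*l^2 - 14*l + 15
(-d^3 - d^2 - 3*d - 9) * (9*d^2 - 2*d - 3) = -9*d^5 - 7*d^4 - 22*d^3 - 72*d^2 + 27*d + 27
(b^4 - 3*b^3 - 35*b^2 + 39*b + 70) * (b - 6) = b^5 - 9*b^4 - 17*b^3 + 249*b^2 - 164*b - 420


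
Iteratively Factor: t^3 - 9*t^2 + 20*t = (t - 5)*(t^2 - 4*t) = t*(t - 5)*(t - 4)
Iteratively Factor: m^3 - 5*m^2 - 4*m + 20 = (m - 5)*(m^2 - 4) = (m - 5)*(m - 2)*(m + 2)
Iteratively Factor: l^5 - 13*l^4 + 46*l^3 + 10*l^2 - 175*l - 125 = (l - 5)*(l^4 - 8*l^3 + 6*l^2 + 40*l + 25) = (l - 5)^2*(l^3 - 3*l^2 - 9*l - 5) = (l - 5)^2*(l + 1)*(l^2 - 4*l - 5) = (l - 5)^3*(l + 1)*(l + 1)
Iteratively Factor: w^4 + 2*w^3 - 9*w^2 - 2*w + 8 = (w - 1)*(w^3 + 3*w^2 - 6*w - 8) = (w - 2)*(w - 1)*(w^2 + 5*w + 4) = (w - 2)*(w - 1)*(w + 1)*(w + 4)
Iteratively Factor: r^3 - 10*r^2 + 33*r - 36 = (r - 3)*(r^2 - 7*r + 12) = (r - 4)*(r - 3)*(r - 3)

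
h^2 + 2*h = h*(h + 2)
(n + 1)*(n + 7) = n^2 + 8*n + 7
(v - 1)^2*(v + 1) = v^3 - v^2 - v + 1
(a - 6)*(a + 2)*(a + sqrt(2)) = a^3 - 4*a^2 + sqrt(2)*a^2 - 12*a - 4*sqrt(2)*a - 12*sqrt(2)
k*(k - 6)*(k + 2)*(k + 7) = k^4 + 3*k^3 - 40*k^2 - 84*k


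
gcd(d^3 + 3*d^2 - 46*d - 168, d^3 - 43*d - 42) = d^2 - d - 42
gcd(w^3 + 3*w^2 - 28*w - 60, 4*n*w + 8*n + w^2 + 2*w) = w + 2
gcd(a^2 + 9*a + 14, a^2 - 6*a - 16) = a + 2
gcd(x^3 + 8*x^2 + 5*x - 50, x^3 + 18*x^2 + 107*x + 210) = x + 5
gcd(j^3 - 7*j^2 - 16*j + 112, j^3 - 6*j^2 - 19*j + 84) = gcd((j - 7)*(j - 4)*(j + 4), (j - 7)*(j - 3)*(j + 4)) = j^2 - 3*j - 28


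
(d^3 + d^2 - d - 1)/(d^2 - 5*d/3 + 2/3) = 3*(d^2 + 2*d + 1)/(3*d - 2)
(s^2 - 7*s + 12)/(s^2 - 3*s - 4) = (s - 3)/(s + 1)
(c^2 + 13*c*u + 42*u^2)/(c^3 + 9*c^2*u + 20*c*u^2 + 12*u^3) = (c + 7*u)/(c^2 + 3*c*u + 2*u^2)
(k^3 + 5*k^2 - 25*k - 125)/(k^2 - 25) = k + 5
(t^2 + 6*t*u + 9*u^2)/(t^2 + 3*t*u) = (t + 3*u)/t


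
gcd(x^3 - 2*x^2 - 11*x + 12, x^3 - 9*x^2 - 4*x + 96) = x^2 - x - 12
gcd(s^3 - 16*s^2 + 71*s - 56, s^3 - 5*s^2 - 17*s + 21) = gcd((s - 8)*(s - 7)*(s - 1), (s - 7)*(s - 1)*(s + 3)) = s^2 - 8*s + 7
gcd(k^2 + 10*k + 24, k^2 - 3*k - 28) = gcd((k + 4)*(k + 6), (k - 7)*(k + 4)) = k + 4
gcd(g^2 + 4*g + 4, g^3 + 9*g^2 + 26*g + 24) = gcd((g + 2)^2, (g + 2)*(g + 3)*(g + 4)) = g + 2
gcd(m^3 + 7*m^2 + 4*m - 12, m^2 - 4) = m + 2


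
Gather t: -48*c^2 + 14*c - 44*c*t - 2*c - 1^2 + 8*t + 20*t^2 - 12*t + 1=-48*c^2 + 12*c + 20*t^2 + t*(-44*c - 4)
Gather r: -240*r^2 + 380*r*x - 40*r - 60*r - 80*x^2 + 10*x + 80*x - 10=-240*r^2 + r*(380*x - 100) - 80*x^2 + 90*x - 10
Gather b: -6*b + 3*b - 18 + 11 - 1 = -3*b - 8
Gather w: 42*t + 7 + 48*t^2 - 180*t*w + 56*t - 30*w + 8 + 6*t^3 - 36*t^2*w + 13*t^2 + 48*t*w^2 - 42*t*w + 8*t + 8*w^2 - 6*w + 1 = 6*t^3 + 61*t^2 + 106*t + w^2*(48*t + 8) + w*(-36*t^2 - 222*t - 36) + 16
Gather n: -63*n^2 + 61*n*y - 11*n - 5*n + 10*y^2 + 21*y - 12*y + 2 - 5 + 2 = -63*n^2 + n*(61*y - 16) + 10*y^2 + 9*y - 1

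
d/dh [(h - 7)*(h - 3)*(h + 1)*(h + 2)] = 4*h^3 - 21*h^2 - 14*h + 43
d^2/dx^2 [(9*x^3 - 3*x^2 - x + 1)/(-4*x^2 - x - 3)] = 2*(103*x^3 - 237*x^2 - 291*x + 35)/(64*x^6 + 48*x^5 + 156*x^4 + 73*x^3 + 117*x^2 + 27*x + 27)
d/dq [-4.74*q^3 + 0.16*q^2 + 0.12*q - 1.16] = -14.22*q^2 + 0.32*q + 0.12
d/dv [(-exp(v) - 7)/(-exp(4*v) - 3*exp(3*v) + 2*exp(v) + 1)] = (-(exp(v) + 7)*(4*exp(3*v) + 9*exp(2*v) - 2) + exp(4*v) + 3*exp(3*v) - 2*exp(v) - 1)*exp(v)/(exp(4*v) + 3*exp(3*v) - 2*exp(v) - 1)^2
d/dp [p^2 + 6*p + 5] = 2*p + 6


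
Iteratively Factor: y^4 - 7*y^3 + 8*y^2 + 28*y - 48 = (y + 2)*(y^3 - 9*y^2 + 26*y - 24) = (y - 4)*(y + 2)*(y^2 - 5*y + 6) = (y - 4)*(y - 2)*(y + 2)*(y - 3)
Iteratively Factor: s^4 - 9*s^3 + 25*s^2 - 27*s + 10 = (s - 5)*(s^3 - 4*s^2 + 5*s - 2) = (s - 5)*(s - 2)*(s^2 - 2*s + 1) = (s - 5)*(s - 2)*(s - 1)*(s - 1)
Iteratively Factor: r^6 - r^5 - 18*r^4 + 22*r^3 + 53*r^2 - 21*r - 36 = (r + 1)*(r^5 - 2*r^4 - 16*r^3 + 38*r^2 + 15*r - 36) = (r + 1)*(r + 4)*(r^4 - 6*r^3 + 8*r^2 + 6*r - 9) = (r - 1)*(r + 1)*(r + 4)*(r^3 - 5*r^2 + 3*r + 9) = (r - 3)*(r - 1)*(r + 1)*(r + 4)*(r^2 - 2*r - 3) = (r - 3)^2*(r - 1)*(r + 1)*(r + 4)*(r + 1)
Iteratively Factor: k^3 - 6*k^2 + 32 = (k - 4)*(k^2 - 2*k - 8) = (k - 4)*(k + 2)*(k - 4)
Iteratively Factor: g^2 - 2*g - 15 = (g - 5)*(g + 3)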